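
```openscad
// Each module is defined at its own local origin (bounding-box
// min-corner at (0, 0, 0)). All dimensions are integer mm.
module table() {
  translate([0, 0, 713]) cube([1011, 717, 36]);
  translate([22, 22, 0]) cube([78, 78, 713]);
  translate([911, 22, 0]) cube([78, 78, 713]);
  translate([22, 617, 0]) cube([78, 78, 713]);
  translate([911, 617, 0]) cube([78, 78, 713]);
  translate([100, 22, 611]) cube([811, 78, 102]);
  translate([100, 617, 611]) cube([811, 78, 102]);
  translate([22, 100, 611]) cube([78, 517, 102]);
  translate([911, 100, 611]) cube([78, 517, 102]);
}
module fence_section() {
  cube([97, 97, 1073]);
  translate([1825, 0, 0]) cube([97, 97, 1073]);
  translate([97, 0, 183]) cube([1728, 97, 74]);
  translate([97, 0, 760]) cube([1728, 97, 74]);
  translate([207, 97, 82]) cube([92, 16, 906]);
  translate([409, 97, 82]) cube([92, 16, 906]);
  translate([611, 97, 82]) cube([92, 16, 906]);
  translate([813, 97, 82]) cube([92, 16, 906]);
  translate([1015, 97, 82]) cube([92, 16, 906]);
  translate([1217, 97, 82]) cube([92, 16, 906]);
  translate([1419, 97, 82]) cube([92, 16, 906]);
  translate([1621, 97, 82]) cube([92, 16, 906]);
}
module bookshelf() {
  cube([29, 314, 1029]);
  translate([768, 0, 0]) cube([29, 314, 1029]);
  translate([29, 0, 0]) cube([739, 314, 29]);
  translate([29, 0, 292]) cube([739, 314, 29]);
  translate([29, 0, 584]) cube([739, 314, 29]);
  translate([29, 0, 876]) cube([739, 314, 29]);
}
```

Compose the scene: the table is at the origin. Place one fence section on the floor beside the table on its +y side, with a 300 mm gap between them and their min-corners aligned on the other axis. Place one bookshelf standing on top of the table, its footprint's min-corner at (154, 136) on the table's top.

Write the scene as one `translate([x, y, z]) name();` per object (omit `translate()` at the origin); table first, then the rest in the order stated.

table();
translate([0, 1017, 0]) fence_section();
translate([154, 136, 749]) bookshelf();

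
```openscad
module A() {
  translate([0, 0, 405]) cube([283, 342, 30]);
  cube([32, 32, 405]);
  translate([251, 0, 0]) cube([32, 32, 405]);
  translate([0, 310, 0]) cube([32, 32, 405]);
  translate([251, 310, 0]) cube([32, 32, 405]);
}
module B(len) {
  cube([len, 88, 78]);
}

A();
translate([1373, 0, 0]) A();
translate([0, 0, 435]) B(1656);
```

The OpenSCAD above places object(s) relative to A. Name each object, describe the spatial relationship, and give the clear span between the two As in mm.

A is a stool. B is a beam. A beam spans the tops of two stools. The clear span between the two stools is 1090 mm.

Second stool starts at x = 1373; first ends at x = 283; clear span = 1373 − 283 = 1090 mm.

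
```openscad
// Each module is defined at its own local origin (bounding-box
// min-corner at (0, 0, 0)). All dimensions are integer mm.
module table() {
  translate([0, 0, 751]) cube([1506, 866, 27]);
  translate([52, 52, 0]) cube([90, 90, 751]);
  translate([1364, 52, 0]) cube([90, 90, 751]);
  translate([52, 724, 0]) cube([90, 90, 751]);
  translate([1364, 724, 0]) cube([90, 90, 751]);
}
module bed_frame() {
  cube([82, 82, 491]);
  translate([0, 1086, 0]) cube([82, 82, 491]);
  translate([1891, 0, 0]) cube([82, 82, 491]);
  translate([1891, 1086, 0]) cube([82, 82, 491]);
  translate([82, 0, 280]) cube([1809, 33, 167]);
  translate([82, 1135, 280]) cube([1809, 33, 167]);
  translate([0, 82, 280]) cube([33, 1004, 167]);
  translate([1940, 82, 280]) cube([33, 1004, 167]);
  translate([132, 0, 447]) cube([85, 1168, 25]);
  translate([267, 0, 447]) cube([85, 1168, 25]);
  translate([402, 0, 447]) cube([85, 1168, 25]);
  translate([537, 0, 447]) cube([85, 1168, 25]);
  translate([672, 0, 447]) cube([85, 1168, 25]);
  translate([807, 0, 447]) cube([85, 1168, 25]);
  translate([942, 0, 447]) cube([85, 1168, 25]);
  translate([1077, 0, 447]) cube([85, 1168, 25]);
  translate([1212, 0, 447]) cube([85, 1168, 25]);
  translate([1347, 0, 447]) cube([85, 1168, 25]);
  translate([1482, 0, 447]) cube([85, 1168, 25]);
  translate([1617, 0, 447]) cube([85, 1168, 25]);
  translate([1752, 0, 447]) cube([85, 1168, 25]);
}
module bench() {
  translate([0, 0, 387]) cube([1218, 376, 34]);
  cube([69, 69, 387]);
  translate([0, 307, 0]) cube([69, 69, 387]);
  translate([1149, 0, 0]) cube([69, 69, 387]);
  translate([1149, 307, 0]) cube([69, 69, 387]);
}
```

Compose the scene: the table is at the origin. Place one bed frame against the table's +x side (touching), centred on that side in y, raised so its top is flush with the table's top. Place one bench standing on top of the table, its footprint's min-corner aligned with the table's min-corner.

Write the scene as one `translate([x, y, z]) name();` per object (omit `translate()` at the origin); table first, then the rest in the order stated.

table();
translate([1506, -151, 287]) bed_frame();
translate([0, 0, 778]) bench();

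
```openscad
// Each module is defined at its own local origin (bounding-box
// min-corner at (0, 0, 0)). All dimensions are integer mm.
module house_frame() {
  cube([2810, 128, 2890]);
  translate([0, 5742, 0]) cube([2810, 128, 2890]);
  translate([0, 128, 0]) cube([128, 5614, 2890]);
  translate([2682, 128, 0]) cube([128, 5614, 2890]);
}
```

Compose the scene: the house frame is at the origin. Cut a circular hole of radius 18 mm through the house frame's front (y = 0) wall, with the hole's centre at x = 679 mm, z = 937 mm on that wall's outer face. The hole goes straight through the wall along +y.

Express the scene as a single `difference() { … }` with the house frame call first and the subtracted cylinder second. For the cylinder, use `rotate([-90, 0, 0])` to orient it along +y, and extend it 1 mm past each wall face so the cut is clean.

difference() {
  house_frame();
  translate([679, -1, 937]) rotate([-90, 0, 0]) cylinder(h = 130, r = 18);
}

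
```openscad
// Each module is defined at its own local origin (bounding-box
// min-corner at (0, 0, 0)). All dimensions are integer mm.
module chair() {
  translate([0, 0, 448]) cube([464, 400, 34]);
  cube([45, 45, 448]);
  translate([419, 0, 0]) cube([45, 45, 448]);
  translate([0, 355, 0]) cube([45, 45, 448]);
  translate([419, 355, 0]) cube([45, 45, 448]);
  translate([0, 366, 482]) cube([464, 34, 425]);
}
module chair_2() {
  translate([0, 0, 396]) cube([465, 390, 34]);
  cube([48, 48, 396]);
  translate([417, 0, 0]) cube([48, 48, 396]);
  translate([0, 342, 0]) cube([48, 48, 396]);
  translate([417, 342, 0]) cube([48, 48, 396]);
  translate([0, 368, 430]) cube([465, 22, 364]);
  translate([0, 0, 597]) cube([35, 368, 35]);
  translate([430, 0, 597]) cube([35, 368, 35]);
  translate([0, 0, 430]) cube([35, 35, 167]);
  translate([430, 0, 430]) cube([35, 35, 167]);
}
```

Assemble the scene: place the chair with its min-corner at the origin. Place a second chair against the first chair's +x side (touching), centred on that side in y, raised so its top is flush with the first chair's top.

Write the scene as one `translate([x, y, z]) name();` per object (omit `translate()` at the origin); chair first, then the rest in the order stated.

chair();
translate([464, 5, 113]) chair_2();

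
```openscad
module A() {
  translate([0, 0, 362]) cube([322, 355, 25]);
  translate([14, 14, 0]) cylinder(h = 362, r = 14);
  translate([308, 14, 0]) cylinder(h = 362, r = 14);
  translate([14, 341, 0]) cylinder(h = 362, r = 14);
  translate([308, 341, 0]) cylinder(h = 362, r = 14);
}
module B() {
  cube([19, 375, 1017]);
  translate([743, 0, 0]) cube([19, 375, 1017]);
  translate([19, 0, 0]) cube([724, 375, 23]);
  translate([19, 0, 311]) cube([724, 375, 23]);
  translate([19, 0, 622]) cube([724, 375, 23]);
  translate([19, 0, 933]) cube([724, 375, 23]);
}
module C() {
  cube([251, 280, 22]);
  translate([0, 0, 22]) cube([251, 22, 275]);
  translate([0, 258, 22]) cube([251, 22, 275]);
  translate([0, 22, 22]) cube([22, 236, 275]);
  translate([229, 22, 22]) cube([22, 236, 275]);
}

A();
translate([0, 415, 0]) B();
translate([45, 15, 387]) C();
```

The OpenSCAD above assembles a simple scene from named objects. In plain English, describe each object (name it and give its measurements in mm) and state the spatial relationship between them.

A is a simple wooden stool: a rectangular seat 322 mm (x) by 355 mm (y), 25 mm thick, top face at z = 387 mm, on four round legs, each 28 mm in diameter. The legs rest on z = 0, each leg's axis is inset half a diameter from the nearest pair of seat edges (so the leg's bounding box is flush with the corner).

B is an open bookshelf. Two side panels, each 19 mm thick, 375 mm deep and 1017 mm tall, stand 762 mm apart (outside-to-outside). Between them sit 4 shelves, each 23 mm thick and 375 mm deep, spanning the full gap between the sides. The bottom shelf rests on the floor (its underside at z = 0) and the clear gap between one shelf's top and the next shelf's underside is 288 mm.

C is an open-topped rectangular box: outside dimensions 251×280×297 mm, with a uniform wall and base thickness of 22 mm. The base is a full 251×280 slab on the floor; four walls sit on top of the base. The front and back walls (the −y and +y sides) span the full width; the two side walls fit between them.

The bookshelf is on the floor beside the stool on its +y side. The open box is on top of the stool.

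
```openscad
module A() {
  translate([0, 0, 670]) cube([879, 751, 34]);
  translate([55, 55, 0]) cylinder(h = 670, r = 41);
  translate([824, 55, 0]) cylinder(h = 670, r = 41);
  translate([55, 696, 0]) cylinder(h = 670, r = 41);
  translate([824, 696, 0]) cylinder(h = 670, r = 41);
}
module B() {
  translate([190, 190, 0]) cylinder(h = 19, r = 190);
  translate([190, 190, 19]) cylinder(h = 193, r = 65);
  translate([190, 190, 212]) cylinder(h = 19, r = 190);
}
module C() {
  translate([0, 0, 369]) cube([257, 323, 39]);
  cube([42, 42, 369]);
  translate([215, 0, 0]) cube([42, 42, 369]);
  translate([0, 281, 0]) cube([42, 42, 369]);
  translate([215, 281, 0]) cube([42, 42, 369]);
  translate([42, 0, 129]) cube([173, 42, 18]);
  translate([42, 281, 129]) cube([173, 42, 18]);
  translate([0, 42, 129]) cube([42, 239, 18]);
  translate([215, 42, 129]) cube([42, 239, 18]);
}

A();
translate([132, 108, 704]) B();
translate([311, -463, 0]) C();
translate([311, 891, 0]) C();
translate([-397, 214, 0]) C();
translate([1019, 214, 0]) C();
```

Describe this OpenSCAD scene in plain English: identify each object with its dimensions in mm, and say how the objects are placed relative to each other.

A is a table: top 879 mm (x) × 751 mm (y), 34 mm thick, upper face at z = 704 mm, on four round legs of 82 mm diameter, each leg's bounding box inset 14 mm from the nearest pair of top edges, running from z = 0 to the bottom of the top.

B is a spool: two coaxial disc flanges of radius 190 mm and thickness 19 mm, joined by a core cylinder of radius 65 mm and height 193 mm. The lower flange rests on z = 0 and the three cylinders share a vertical axis.

C is a four-legged stool. The seat is a 257×323×39 mm slab whose top surface is at z = 408 mm; four square legs, each 42×42 mm in cross-section, run from the floor (z = 0) to the underside of the seat, each flush with a corner of the seat. Four stretchers, 42 mm wide and 18 mm tall, connect adjacent legs with their undersides at z = 129 mm, each running between the inner faces of the legs it joins and aligned with the legs' outer faces on the other axis.

The spool is on top of the table. Four stools sit around the table at the −y, +y, −x, +x sides.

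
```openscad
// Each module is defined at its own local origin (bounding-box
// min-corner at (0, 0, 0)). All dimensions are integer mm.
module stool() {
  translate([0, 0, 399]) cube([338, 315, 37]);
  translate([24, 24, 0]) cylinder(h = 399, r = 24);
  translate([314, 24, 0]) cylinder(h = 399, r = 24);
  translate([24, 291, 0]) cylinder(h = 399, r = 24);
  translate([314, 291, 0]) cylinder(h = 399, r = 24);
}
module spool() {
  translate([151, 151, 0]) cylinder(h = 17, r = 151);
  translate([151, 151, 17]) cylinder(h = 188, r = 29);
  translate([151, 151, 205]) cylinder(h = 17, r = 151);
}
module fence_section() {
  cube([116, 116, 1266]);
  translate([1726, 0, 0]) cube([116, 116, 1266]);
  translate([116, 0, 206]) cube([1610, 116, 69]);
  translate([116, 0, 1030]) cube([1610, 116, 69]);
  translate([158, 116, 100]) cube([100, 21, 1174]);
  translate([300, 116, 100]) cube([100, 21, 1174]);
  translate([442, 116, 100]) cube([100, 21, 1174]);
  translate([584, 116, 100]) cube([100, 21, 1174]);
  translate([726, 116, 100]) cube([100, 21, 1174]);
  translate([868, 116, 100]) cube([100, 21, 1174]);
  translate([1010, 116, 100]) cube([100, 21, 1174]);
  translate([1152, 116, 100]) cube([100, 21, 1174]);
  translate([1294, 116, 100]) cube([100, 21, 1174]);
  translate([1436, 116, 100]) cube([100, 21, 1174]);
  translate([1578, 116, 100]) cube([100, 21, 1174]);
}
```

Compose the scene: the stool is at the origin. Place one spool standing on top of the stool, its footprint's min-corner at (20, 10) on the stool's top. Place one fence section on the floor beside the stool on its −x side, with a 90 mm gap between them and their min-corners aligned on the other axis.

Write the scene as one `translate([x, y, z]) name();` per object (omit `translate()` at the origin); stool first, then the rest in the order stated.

stool();
translate([20, 10, 436]) spool();
translate([-1932, 0, 0]) fence_section();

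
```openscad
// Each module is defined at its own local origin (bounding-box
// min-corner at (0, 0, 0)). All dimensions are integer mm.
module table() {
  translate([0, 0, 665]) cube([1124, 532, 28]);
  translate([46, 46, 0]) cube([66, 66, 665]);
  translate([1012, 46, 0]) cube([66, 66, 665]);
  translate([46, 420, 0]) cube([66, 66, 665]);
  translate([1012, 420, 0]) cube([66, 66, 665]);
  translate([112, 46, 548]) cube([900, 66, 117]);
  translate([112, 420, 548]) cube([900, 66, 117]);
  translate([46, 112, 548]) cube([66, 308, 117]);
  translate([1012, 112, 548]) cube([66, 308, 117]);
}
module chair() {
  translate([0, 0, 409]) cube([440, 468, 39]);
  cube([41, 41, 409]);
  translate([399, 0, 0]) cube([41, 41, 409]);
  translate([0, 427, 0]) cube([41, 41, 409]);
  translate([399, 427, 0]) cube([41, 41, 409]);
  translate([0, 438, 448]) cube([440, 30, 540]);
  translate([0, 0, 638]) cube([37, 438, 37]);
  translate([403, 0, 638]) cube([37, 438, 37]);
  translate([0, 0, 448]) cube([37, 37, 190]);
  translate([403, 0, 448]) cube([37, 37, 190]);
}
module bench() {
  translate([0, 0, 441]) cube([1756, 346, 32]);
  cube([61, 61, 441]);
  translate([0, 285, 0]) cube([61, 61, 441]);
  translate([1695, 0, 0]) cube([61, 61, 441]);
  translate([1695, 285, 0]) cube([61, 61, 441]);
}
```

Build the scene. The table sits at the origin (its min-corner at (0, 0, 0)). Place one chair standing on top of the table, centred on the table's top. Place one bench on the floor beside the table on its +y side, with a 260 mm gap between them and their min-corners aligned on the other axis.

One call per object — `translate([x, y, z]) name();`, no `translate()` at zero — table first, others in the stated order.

table();
translate([342, 32, 693]) chair();
translate([0, 792, 0]) bench();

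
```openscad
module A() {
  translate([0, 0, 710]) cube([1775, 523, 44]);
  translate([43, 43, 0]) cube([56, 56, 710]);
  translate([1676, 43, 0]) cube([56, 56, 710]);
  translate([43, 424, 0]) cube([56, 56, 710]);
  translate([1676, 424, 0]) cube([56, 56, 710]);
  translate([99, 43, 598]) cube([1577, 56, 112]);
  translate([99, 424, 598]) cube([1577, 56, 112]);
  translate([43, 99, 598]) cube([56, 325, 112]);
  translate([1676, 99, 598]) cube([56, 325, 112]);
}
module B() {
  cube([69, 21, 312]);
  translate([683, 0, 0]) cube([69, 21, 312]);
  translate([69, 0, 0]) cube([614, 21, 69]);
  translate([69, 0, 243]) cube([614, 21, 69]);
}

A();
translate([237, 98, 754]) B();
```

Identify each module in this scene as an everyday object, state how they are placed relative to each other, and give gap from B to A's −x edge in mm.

A is a table. B is a picture frame. The picture frame is on top of the table. The gap from the picture frame to the table's −x edge is 237 mm.

The picture frame's min-x is at 237; the table's min-x is 0; gap = 237 mm.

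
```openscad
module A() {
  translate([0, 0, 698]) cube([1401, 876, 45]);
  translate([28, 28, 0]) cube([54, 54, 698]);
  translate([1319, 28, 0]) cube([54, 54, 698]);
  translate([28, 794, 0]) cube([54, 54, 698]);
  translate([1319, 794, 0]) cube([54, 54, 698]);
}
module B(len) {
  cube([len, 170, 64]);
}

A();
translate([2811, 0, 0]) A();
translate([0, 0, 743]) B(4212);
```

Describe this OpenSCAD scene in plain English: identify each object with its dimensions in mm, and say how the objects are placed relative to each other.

A is a table: top 1401 mm (x) × 876 mm (y), 45 mm thick, upper face at z = 743 mm, on four 54×54 mm square legs, each inset 28 mm from the nearest pair of top edges, running from z = 0 to the bottom of the top.

B is a rectangular beam 4212 mm long (x), 170 mm deep (y), 64 mm thick (z).

The beam spans the tops of two tables placed 1410 mm apart, resting at z = 743 mm.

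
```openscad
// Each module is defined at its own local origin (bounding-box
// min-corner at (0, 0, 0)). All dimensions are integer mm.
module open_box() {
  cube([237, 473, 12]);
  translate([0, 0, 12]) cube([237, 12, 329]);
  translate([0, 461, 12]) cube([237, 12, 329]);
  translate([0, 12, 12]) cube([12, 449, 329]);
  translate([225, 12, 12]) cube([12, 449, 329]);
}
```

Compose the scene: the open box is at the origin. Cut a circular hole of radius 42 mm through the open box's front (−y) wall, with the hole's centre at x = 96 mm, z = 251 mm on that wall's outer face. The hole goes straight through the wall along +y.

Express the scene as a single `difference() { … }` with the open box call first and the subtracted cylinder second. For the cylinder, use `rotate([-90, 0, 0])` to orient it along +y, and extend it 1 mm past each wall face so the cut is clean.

difference() {
  open_box();
  translate([96, -1, 251]) rotate([-90, 0, 0]) cylinder(h = 14, r = 42);
}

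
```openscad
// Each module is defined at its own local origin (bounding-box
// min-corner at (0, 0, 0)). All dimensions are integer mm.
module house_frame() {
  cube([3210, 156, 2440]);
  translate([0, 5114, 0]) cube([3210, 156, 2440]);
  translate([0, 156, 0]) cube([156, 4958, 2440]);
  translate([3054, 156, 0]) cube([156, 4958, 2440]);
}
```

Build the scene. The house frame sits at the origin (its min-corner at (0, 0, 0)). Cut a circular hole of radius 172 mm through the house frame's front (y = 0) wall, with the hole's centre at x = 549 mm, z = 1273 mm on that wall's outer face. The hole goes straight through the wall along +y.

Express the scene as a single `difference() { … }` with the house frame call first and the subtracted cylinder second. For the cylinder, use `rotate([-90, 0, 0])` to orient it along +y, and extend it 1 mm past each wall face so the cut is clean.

difference() {
  house_frame();
  translate([549, -1, 1273]) rotate([-90, 0, 0]) cylinder(h = 158, r = 172);
}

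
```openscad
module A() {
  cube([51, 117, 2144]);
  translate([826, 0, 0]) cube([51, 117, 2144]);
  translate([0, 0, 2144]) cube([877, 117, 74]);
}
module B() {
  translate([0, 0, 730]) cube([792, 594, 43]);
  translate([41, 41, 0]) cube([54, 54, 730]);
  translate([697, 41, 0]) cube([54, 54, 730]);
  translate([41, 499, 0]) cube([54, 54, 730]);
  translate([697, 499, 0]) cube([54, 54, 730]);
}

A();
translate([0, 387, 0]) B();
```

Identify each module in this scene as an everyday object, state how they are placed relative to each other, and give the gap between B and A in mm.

A is a door frame. B is a table. The table is on the floor beside the door frame on its +y side. The gap between the table and the door frame is 270 mm.

The table's nearest face is 270 mm from the door frame's +y face.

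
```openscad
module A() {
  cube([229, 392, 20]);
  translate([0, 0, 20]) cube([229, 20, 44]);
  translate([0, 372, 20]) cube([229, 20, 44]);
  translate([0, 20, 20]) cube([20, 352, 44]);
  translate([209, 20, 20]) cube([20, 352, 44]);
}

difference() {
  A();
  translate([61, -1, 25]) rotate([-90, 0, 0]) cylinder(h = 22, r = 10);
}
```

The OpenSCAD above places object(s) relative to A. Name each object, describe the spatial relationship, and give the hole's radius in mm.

A is an open box. The open box has a circular hole through its front wall. The hole's radius is 10 mm.

The subtracted cylinder has r = 10 mm.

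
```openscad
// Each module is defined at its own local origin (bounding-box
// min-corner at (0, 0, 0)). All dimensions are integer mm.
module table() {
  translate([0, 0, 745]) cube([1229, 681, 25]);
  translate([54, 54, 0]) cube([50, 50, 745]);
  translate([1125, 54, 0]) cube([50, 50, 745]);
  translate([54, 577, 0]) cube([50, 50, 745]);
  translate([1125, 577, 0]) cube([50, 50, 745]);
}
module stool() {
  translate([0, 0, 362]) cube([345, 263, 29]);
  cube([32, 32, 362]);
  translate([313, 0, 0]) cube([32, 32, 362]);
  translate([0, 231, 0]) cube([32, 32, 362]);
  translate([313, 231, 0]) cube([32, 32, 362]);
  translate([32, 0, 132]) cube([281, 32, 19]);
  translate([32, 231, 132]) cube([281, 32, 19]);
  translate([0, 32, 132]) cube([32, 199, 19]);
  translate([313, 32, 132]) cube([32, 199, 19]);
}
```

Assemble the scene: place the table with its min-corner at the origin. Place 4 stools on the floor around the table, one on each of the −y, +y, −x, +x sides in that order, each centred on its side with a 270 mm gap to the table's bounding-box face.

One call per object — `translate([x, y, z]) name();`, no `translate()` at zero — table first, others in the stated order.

table();
translate([442, -533, 0]) stool();
translate([442, 951, 0]) stool();
translate([-615, 209, 0]) stool();
translate([1499, 209, 0]) stool();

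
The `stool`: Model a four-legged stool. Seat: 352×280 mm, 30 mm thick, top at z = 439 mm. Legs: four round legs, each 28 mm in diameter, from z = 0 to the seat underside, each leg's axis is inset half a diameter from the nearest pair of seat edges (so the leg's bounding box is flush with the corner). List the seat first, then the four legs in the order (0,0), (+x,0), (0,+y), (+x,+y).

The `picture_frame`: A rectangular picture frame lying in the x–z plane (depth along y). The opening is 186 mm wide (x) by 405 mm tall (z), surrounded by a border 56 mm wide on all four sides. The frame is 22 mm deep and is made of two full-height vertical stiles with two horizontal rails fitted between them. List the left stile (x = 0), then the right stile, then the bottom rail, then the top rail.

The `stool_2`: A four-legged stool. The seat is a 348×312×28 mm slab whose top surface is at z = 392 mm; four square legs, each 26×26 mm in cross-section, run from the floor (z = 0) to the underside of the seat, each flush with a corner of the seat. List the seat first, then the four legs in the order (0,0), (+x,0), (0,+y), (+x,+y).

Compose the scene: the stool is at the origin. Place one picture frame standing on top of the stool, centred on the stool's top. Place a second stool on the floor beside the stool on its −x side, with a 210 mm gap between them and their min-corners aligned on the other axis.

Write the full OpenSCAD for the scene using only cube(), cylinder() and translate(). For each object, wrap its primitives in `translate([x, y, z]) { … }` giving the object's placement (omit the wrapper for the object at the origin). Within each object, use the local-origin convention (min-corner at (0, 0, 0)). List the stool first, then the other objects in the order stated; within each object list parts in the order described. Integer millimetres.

translate([0, 0, 409]) cube([352, 280, 30]);
translate([14, 14, 0]) cylinder(h = 409, r = 14);
translate([338, 14, 0]) cylinder(h = 409, r = 14);
translate([14, 266, 0]) cylinder(h = 409, r = 14);
translate([338, 266, 0]) cylinder(h = 409, r = 14);
translate([27, 129, 439]) {
  cube([56, 22, 517]);
  translate([242, 0, 0]) cube([56, 22, 517]);
  translate([56, 0, 0]) cube([186, 22, 56]);
  translate([56, 0, 461]) cube([186, 22, 56]);
}
translate([-558, 0, 0]) {
  translate([0, 0, 364]) cube([348, 312, 28]);
  cube([26, 26, 364]);
  translate([322, 0, 0]) cube([26, 26, 364]);
  translate([0, 286, 0]) cube([26, 26, 364]);
  translate([322, 286, 0]) cube([26, 26, 364]);
}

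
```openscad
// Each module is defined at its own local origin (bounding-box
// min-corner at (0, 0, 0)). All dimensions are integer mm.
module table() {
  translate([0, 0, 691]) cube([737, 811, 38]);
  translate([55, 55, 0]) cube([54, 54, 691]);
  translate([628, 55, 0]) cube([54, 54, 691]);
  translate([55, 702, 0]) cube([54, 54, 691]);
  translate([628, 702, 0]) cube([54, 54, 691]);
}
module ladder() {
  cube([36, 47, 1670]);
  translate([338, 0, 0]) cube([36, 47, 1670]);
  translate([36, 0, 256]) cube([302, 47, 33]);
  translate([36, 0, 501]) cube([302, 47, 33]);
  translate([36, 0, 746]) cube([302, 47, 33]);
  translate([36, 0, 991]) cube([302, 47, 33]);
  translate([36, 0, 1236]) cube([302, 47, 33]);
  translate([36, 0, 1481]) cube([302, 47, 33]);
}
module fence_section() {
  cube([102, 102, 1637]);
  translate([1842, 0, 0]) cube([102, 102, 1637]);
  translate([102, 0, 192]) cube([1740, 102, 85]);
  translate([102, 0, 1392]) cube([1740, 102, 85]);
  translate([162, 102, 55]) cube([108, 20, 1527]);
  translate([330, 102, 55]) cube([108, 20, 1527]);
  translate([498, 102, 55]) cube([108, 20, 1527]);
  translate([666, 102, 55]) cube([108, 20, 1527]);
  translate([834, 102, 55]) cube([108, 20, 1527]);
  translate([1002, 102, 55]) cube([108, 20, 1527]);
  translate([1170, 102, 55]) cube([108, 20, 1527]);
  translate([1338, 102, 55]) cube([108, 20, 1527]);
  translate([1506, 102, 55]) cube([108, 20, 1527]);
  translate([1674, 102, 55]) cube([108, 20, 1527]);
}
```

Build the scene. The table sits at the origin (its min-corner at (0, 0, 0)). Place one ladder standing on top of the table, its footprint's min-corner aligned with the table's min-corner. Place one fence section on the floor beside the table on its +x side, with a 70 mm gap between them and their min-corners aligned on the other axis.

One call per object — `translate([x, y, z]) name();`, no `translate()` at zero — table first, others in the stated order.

table();
translate([0, 0, 729]) ladder();
translate([807, 0, 0]) fence_section();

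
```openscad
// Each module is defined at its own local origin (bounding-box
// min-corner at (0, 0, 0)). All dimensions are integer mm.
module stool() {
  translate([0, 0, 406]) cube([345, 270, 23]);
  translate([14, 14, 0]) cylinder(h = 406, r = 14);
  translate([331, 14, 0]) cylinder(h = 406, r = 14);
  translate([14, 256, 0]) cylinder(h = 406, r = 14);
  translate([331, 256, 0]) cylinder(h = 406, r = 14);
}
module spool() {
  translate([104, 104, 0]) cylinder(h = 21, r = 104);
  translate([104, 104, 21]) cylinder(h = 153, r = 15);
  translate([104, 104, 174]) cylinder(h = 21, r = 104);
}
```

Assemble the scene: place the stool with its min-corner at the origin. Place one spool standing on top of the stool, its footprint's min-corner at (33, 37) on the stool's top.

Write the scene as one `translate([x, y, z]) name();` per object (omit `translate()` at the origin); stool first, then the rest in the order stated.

stool();
translate([33, 37, 429]) spool();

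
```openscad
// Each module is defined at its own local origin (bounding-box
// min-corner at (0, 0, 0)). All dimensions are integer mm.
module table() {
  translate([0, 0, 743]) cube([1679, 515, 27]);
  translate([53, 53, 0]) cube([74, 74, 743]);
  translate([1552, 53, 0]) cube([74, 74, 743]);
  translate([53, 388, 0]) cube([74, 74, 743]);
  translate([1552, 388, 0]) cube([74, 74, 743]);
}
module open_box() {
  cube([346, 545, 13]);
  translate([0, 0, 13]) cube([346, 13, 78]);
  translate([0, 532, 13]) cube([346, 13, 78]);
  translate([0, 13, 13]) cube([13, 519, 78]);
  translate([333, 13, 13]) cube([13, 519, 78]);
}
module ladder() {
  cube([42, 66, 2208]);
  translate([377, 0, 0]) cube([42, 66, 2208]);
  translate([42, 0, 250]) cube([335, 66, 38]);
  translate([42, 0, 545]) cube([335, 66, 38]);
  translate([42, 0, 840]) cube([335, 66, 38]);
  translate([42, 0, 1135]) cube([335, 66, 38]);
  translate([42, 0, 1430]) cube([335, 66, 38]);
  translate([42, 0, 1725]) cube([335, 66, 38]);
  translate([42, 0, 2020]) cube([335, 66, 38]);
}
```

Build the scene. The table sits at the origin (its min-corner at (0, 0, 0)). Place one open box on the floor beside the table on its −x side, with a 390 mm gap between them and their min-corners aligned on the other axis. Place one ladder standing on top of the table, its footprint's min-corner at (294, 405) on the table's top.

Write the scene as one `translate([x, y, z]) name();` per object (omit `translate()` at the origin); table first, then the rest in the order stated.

table();
translate([-736, 0, 0]) open_box();
translate([294, 405, 770]) ladder();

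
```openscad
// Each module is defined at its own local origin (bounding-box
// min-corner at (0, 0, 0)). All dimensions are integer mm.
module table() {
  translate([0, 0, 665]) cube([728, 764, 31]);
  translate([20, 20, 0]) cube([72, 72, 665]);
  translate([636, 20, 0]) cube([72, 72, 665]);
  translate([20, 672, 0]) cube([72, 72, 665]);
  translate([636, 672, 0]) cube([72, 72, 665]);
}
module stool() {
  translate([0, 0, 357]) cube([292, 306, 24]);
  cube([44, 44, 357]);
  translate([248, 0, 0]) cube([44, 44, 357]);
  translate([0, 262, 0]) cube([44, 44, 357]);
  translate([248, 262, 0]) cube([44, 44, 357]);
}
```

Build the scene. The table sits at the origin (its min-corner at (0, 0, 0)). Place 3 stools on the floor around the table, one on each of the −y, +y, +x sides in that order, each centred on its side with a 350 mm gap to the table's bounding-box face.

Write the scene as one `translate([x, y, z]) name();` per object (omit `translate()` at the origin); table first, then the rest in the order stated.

table();
translate([218, -656, 0]) stool();
translate([218, 1114, 0]) stool();
translate([1078, 229, 0]) stool();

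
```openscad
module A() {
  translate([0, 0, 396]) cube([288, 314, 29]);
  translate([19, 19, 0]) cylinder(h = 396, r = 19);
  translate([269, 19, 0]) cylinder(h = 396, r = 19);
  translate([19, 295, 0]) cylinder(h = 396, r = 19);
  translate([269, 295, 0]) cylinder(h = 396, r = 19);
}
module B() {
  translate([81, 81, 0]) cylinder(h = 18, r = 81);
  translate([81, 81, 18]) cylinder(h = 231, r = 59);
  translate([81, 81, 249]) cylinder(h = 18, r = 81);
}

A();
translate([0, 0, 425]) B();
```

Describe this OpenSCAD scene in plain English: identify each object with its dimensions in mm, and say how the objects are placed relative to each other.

A is a simple wooden stool: a rectangular seat 288 mm (x) by 314 mm (y), 29 mm thick, top face at z = 425 mm, on four round legs, each 38 mm in diameter. The legs rest on z = 0, each leg's axis is inset half a diameter from the nearest pair of seat edges (so the leg's bounding box is flush with the corner).

B is a spool: two coaxial disc flanges of radius 81 mm and thickness 18 mm, joined by a core cylinder of radius 59 mm and height 231 mm. The lower flange rests on z = 0 and the three cylinders share a vertical axis.

The spool is on top of the stool.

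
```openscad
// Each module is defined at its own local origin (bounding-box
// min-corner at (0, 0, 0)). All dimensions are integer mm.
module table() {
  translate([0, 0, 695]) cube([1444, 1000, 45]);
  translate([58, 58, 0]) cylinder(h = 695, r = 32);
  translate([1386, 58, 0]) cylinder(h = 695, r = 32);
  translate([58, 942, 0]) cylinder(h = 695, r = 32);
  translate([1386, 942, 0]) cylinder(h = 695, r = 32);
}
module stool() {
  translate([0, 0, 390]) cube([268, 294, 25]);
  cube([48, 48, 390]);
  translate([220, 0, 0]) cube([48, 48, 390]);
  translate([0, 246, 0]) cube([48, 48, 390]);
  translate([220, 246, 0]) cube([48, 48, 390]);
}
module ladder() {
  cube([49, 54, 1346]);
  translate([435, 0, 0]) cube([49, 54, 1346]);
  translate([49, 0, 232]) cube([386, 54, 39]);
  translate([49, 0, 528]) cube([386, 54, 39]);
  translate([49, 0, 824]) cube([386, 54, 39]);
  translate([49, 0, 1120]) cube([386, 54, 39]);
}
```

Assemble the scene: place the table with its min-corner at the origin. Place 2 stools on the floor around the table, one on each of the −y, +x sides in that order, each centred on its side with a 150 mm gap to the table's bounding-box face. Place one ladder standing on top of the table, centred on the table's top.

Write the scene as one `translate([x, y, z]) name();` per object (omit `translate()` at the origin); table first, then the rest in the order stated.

table();
translate([588, -444, 0]) stool();
translate([1594, 353, 0]) stool();
translate([480, 473, 740]) ladder();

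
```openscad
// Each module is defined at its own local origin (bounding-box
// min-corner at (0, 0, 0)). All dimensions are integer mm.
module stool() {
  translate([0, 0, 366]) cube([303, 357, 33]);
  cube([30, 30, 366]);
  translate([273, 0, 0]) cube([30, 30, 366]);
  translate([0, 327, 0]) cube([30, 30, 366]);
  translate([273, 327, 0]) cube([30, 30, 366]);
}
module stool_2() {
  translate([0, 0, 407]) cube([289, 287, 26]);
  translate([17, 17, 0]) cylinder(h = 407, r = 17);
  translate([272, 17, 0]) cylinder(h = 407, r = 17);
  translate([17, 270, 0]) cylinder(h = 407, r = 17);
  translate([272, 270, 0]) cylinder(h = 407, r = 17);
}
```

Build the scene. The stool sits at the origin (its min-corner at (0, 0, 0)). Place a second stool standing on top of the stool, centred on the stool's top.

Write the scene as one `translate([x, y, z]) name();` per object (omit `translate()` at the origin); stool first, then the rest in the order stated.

stool();
translate([7, 35, 399]) stool_2();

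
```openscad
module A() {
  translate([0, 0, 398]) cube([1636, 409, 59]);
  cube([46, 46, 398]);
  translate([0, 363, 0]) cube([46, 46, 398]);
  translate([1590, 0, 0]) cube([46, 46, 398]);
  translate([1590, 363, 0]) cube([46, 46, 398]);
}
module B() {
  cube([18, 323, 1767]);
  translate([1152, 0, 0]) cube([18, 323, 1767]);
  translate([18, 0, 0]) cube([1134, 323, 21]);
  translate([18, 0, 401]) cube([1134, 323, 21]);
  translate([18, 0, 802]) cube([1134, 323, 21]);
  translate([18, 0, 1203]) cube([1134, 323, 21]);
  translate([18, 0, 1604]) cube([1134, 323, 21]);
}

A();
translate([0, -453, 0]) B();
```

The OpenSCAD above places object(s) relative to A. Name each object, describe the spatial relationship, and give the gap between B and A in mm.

A is a bench. B is a bookshelf. The bookshelf is on the floor beside the bench on its −y side. The gap between the bookshelf and the bench is 130 mm.

The bookshelf's nearest face is 130 mm from the bench's −y face.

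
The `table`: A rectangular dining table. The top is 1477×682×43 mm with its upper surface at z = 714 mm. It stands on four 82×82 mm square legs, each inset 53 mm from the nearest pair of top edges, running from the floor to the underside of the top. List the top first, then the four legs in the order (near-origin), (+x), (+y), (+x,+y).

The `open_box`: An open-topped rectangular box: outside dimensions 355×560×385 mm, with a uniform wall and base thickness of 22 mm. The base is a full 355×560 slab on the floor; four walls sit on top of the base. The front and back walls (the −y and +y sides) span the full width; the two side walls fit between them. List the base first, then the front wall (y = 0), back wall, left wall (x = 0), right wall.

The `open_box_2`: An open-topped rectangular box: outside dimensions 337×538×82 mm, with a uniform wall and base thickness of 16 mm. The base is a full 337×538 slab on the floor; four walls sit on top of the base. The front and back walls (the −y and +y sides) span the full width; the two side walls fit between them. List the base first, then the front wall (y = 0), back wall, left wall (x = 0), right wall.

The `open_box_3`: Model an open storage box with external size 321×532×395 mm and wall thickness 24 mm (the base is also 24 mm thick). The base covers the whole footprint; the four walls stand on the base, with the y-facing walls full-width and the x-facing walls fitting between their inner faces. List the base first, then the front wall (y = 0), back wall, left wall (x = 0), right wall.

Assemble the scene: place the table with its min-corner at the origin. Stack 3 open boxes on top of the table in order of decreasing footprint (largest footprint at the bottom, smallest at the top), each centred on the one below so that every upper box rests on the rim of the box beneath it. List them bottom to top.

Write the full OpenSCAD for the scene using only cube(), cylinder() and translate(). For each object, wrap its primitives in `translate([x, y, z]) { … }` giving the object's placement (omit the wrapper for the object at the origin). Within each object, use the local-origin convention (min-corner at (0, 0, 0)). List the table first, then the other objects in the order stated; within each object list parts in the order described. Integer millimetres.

translate([0, 0, 671]) cube([1477, 682, 43]);
translate([53, 53, 0]) cube([82, 82, 671]);
translate([1342, 53, 0]) cube([82, 82, 671]);
translate([53, 547, 0]) cube([82, 82, 671]);
translate([1342, 547, 0]) cube([82, 82, 671]);
translate([561, 61, 714]) {
  cube([355, 560, 22]);
  translate([0, 0, 22]) cube([355, 22, 363]);
  translate([0, 538, 22]) cube([355, 22, 363]);
  translate([0, 22, 22]) cube([22, 516, 363]);
  translate([333, 22, 22]) cube([22, 516, 363]);
}
translate([570, 72, 1099]) {
  cube([337, 538, 16]);
  translate([0, 0, 16]) cube([337, 16, 66]);
  translate([0, 522, 16]) cube([337, 16, 66]);
  translate([0, 16, 16]) cube([16, 506, 66]);
  translate([321, 16, 16]) cube([16, 506, 66]);
}
translate([578, 75, 1181]) {
  cube([321, 532, 24]);
  translate([0, 0, 24]) cube([321, 24, 371]);
  translate([0, 508, 24]) cube([321, 24, 371]);
  translate([0, 24, 24]) cube([24, 484, 371]);
  translate([297, 24, 24]) cube([24, 484, 371]);
}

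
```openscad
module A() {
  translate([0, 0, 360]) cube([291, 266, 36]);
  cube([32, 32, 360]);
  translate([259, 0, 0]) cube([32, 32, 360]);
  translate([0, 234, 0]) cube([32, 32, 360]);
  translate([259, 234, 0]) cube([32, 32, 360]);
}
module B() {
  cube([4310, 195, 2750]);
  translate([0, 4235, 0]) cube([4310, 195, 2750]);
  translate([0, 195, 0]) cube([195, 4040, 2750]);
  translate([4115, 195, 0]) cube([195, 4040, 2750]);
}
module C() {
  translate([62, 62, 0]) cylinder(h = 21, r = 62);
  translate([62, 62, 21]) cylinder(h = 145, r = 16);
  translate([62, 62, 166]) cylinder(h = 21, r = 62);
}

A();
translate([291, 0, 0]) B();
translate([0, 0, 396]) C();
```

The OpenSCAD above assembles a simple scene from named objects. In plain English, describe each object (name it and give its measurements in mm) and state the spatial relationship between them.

A is a simple wooden stool: a rectangular seat 291 mm (x) by 266 mm (y), 36 mm thick, top face at z = 396 mm, on four square legs, each 32×32 mm in cross-section. The legs rest on z = 0, each flush with a corner of the seat.

B is a box-shaped house frame (walls only): outside footprint 4310×4430 mm, wall height 2750 mm, wall thickness 195 mm. The two y-facing walls run the full x-width; the two x-facing walls fit between the inner faces of the y-facing walls.

C is a spool: two coaxial disc flanges of radius 62 mm and thickness 21 mm, joined by a core cylinder of radius 16 mm and height 145 mm. The lower flange rests on z = 0 and the three cylinders share a vertical axis.

The house frame is against the stool's +x side, with their −y faces flush. The spool is on top of the stool.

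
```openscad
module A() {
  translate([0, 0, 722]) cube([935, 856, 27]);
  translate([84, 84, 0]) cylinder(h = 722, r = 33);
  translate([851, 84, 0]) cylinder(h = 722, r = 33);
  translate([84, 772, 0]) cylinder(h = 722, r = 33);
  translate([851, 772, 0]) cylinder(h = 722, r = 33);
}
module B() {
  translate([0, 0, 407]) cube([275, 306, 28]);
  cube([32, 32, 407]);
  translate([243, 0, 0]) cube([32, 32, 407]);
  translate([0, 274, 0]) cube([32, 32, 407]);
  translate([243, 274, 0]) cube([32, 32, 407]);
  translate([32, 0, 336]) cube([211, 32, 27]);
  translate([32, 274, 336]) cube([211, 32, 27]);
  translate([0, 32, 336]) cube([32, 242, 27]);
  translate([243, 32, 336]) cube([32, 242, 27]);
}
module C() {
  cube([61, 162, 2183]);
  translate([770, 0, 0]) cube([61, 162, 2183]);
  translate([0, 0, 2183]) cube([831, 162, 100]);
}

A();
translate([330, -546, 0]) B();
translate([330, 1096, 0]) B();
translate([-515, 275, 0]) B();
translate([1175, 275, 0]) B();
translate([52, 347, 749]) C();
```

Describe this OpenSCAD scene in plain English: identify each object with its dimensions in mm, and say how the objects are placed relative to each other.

A is a table with a 935×856 mm rectangular top, 27 mm thick, top surface at z = 749 mm, supported by four round legs of 66 mm diameter, each leg's bounding box inset 51 mm from the nearest pair of top edges, running from the floor.

B is a four-legged stool. The seat is a 275×306×28 mm slab whose top surface is at z = 435 mm; four square legs, each 32×32 mm in cross-section, run from the floor (z = 0) to the underside of the seat, each flush with a corner of the seat. Four stretchers, 32 mm wide and 27 mm tall, connect adjacent legs with their undersides at z = 336 mm, each running between the inner faces of the legs it joins and aligned with the legs' outer faces on the other axis.

C is a door frame. The clear opening is 709 mm wide and 2183 mm high. Two 61 mm wide jambs, 162 mm deep, stand either side of the opening from the floor to the top of the opening. A 100 mm thick head sits across the top of both jambs, spanning the full outside width of the frame.

Four stools sit around the table at the −y, +y, −x, +x sides. The door frame is on top of the table, centred.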